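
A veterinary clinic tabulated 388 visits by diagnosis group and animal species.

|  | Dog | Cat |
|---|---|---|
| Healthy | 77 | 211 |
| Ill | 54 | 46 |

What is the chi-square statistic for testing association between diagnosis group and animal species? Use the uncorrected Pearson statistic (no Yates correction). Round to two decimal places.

24.67

Row totals: 288, 100. Column totals: 131, 257. Grand total N = 388.
Expected counts (row total × column total / N):
  Healthy, Dog: 288×131/388 = 97.237
  Healthy, Cat: 288×257/388 = 190.763
  Ill, Dog: 100×131/388 = 33.763
  Ill, Cat: 100×257/388 = 66.237
Contributions (O − E)²/E:
  (77 − 97.237)²/97.237 = 4.2117
  (211 − 190.763)²/190.763 = 2.1468
  (54 − 33.763)²/33.763 = 12.1297
  (46 − 66.237)²/66.237 = 6.1829
χ² = 4.2117 + 2.1468 + 12.1297 + 6.1829 = 24.67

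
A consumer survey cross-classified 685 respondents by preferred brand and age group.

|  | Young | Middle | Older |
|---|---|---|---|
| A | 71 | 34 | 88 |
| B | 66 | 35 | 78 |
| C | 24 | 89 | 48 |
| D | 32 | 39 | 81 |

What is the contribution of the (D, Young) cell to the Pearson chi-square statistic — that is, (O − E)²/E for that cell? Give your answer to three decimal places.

Row total (D) = 152; column total (Young) = 193; N = 685.
Expected count E = 152 × 193 / 685 = 42.8263.
Contribution = (O − E)²/E = (32 − 42.8263)² / 42.8263 = 2.737.

2.737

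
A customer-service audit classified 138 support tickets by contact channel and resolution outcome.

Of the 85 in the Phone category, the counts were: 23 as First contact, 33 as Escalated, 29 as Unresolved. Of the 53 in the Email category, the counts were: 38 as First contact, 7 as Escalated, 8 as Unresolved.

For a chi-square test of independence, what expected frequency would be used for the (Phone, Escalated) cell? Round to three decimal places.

Row total (Phone) = 85; column total (Escalated) = 40; grand total N = 138.
Expected count = (row total × column total) / N = 85 × 40 / 138 = 24.638.

24.638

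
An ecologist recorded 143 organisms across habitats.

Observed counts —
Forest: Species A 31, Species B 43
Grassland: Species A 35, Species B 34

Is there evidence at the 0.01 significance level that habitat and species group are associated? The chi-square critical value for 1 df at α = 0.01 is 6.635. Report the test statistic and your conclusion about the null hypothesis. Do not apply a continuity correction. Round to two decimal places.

Row totals: 74, 69. Column totals: 66, 77. Grand total N = 143.
Expected counts (row total × column total / N):
  Forest, Species A: 74×66/143 = 34.154
  Forest, Species B: 74×77/143 = 39.846
  Grassland, Species A: 69×66/143 = 31.846
  Grassland, Species B: 69×77/143 = 37.154
Contributions (O − E)²/E:
  (31 − 34.154)²/34.154 = 0.2913
  (43 − 39.846)²/39.846 = 0.2497
  (35 − 31.846)²/31.846 = 0.3124
  (34 − 37.154)²/37.154 = 0.2677
χ² = 0.2913 + 0.2497 + 0.3124 + 0.2677 = 1.12
df = (2−1)(2−1) = 1. Since 1.12 < 6.635, fail to reject the null hypothesis of independence at α = 0.01.

1.12; fail to reject H₀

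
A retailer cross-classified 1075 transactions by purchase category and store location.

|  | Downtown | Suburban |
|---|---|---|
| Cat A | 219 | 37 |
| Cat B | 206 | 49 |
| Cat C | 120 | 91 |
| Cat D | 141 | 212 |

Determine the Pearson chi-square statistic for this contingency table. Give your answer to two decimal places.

Row totals: 256, 255, 211, 353. Column totals: 686, 389. Grand total N = 1075.
Expected counts (row total × column total / N):
  Cat A, Downtown: 256×686/1075 = 163.3637
  Cat A, Suburban: 256×389/1075 = 92.6363
  Cat B, Downtown: 255×686/1075 = 162.7256
  Cat B, Suburban: 255×389/1075 = 92.2744
  Cat C, Downtown: 211×686/1075 = 134.6474
  Cat C, Suburban: 211×389/1075 = 76.3526
  Cat D, Downtown: 353×686/1075 = 225.2633
  Cat D, Suburban: 353×389/1075 = 127.7367
Contributions (O − E)²/E:
  (219 − 163.3637)²/163.3637 = 18.9479
  (37 − 92.6363)²/92.6363 = 33.4145
  (206 − 162.7256)²/162.7256 = 11.5082
  (49 − 92.2744)²/92.2744 = 20.2946
  (120 − 134.6474)²/134.6474 = 1.5934
  (91 − 76.3526)²/76.3526 = 2.8099
  (141 − 225.2633)²/225.2633 = 31.5200
  (212 − 127.7367)²/127.7367 = 55.5855
χ² = 18.9479 + 33.4145 + 11.5082 + 20.2946 + 1.5934 + 2.8099 + 31.5200 + 55.5855 = 175.67

175.67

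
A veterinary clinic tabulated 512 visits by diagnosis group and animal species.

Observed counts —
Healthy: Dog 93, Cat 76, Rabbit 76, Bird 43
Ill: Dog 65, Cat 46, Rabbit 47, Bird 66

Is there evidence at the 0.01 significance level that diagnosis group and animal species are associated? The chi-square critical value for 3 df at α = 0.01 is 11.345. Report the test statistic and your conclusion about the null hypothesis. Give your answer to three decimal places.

Row totals: 288, 224. Column totals: 158, 122, 123, 109. Grand total N = 512.
Expected counts (row total × column total / N):
  Healthy, Dog: 288×158/512 = 88.8750
  Healthy, Cat: 288×122/512 = 68.6250
  Healthy, Rabbit: 288×123/512 = 69.1875
  Healthy, Bird: 288×109/512 = 61.3125
  Ill, Dog: 224×158/512 = 69.1250
  Ill, Cat: 224×122/512 = 53.3750
  Ill, Rabbit: 224×123/512 = 53.8125
  Ill, Bird: 224×109/512 = 47.6875
Contributions (O − E)²/E:
  (93 − 88.8750)²/88.8750 = 0.1915
  (76 − 68.6250)²/68.6250 = 0.7926
  (76 − 69.1875)²/69.1875 = 0.6708
  (43 − 61.3125)²/61.3125 = 5.4695
  (65 − 69.1250)²/69.1250 = 0.2462
  (46 − 53.3750)²/53.3750 = 1.0190
  (47 − 53.8125)²/53.8125 = 0.8624
  (66 − 47.6875)²/47.6875 = 7.0322
χ² = 0.1915 + 0.7926 + 0.6708 + 5.4695 + 0.2462 + 1.0190 + 0.8624 + 7.0322 = 16.284
df = (2−1)(4−1) = 3. Since 16.284 > 11.345, reject the null hypothesis of independence at α = 0.01.

16.284; reject H₀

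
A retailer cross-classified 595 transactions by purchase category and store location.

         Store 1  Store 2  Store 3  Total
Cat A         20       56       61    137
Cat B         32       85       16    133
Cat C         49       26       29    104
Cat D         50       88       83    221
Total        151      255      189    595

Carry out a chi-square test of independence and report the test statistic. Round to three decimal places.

74.638

Grand total N = 595.
Expected counts (row total × column total / N):
  Cat A, Store 1: 137×151/595 = 34.7681
  Cat A, Store 2: 137×255/595 = 58.7143
  Cat A, Store 3: 137×189/595 = 43.5176
  Cat B, Store 1: 133×151/595 = 33.7529
  Cat B, Store 2: 133×255/595 = 57.0000
  Cat B, Store 3: 133×189/595 = 42.2471
  Cat C, Store 1: 104×151/595 = 26.3933
  Cat C, Store 2: 104×255/595 = 44.5714
  Cat C, Store 3: 104×189/595 = 33.0353
  Cat D, Store 1: 221×151/595 = 56.0857
  Cat D, Store 2: 221×255/595 = 94.7143
  Cat D, Store 3: 221×189/595 = 70.2000
Contributions (O − E)²/E:
  (20 − 34.7681)²/34.7681 = 6.2729
  (56 − 58.7143)²/58.7143 = 0.1255
  (61 − 43.5176)²/43.5176 = 7.0232
  (32 − 33.7529)²/33.7529 = 0.0910
  (85 − 57.0000)²/57.0000 = 13.7544
  (16 − 42.2471)²/42.2471 = 16.3067
  (49 − 26.3933)²/26.3933 = 19.3634
  (26 − 44.5714)²/44.5714 = 7.7381
  (29 − 33.0353)²/33.0353 = 0.4929
  (50 − 56.0857)²/56.0857 = 0.6603
  (88 − 94.7143)²/94.7143 = 0.4760
  (83 − 70.2000)²/70.2000 = 2.3339
χ² = 6.2729 + 0.1255 + 7.0232 + 0.0910 + 13.7544 + 16.3067 + 19.3634 + 7.7381 + 0.4929 + 0.6603 + 0.4760 + 2.3339 = 74.638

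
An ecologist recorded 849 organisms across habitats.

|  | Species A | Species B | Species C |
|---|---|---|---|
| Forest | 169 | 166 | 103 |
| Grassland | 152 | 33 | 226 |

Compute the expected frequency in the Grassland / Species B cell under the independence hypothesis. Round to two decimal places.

96.34

Row total (Grassland) = 411; column total (Species B) = 199; grand total N = 849.
Expected count = (row total × column total) / N = 411 × 199 / 849 = 96.34.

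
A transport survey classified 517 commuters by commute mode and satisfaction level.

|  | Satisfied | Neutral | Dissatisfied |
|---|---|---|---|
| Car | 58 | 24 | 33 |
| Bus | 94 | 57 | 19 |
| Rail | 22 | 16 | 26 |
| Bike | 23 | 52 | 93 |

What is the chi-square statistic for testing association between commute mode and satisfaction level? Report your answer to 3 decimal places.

Row totals: 115, 170, 64, 168. Column totals: 197, 149, 171. Grand total N = 517.
Expected counts (row total × column total / N):
  Car, Satisfied: 115×197/517 = 43.82012
  Car, Neutral: 115×149/517 = 33.14313
  Car, Dissatisfied: 115×171/517 = 38.03675
  Bus, Satisfied: 170×197/517 = 64.77756
  Bus, Neutral: 170×149/517 = 48.99420
  Bus, Dissatisfied: 170×171/517 = 56.22824
  Rail, Satisfied: 64×197/517 = 24.38685
  Rail, Neutral: 64×149/517 = 18.44487
  Rail, Dissatisfied: 64×171/517 = 21.16828
  Bike, Satisfied: 168×197/517 = 64.01547
  Bike, Neutral: 168×149/517 = 48.41779
  Bike, Dissatisfied: 168×171/517 = 55.56673
Contributions (O − E)²/E:
  (58 − 43.82012)²/43.82012 = 4.5885
  (24 − 33.14313)²/33.14313 = 2.5223
  (33 − 38.03675)²/38.03675 = 0.6670
  (94 − 64.77756)²/64.77756 = 13.1828
  (57 − 48.99420)²/48.99420 = 1.3082
  (19 − 56.22824)²/56.22824 = 24.6485
  (22 − 24.38685)²/24.38685 = 0.2336
  (16 − 18.44487)²/18.44487 = 0.3241
  (26 − 21.16828)²/21.16828 = 1.1029
  (23 − 64.01547)²/64.01547 = 26.2791
  (52 − 48.41779)²/48.41779 = 0.2650
  (93 − 55.56673)²/55.56673 = 25.2174
χ² = 4.5885 + 2.5223 + 0.6670 + 13.1828 + 1.3082 + 24.6485 + 0.2336 + 0.3241 + 1.1029 + 26.2791 + 0.2650 + 25.2174 = 100.339

100.339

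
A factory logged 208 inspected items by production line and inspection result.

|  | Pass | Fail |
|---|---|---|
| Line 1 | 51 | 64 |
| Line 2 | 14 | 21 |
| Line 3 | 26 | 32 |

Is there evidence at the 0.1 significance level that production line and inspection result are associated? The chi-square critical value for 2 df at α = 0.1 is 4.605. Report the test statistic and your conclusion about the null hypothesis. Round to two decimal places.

Row totals: 115, 35, 58. Column totals: 91, 117. Grand total N = 208.
Expected counts (row total × column total / N):
  Line 1, Pass: 115×91/208 = 50.312
  Line 1, Fail: 115×117/208 = 64.688
  Line 2, Pass: 35×91/208 = 15.312
  Line 2, Fail: 35×117/208 = 19.688
  Line 3, Pass: 58×91/208 = 25.375
  Line 3, Fail: 58×117/208 = 32.625
Contributions (O − E)²/E:
  (51 − 50.312)²/50.312 = 0.0094
  (64 − 64.688)²/64.688 = 0.0073
  (14 − 15.312)²/15.312 = 0.1124
  (21 − 19.688)²/19.688 = 0.0874
  (26 − 25.375)²/25.375 = 0.0154
  (32 − 32.625)²/32.625 = 0.0120
χ² = 0.0094 + 0.0073 + 0.1124 + 0.0874 + 0.0154 + 0.0120 = 0.24
df = (3−1)(2−1) = 2. Since 0.24 < 4.605, fail to reject the null hypothesis of independence at α = 0.1.

0.24; fail to reject H₀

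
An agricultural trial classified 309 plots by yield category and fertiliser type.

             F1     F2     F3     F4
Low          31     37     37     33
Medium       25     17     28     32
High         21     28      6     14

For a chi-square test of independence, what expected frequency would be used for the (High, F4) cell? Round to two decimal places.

Row total (High) = 69; column total (F4) = 79; grand total N = 309.
Expected count = (row total × column total) / N = 69 × 79 / 309 = 17.64.

17.64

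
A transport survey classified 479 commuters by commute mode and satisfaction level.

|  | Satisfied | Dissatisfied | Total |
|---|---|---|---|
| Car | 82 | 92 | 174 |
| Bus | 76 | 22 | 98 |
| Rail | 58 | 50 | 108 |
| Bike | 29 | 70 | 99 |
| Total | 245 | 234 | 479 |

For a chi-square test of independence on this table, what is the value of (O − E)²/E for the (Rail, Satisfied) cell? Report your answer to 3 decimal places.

0.138

Row total (Rail) = 108; column total (Satisfied) = 245; N = 479.
Expected count E = 108 × 245 / 479 = 55.2401.
Contribution = (O − E)²/E = (58 − 55.2401)² / 55.2401 = 0.138.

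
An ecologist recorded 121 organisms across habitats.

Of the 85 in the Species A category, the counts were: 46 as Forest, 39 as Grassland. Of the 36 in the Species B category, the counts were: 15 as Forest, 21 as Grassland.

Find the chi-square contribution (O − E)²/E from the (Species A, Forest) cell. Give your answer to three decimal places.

Row total (Species A) = 85; column total (Forest) = 61; N = 121.
Expected count E = 85 × 61 / 121 = 42.8512.
Contribution = (O − E)²/E = (46 − 42.8512)² / 42.8512 = 0.231.

0.231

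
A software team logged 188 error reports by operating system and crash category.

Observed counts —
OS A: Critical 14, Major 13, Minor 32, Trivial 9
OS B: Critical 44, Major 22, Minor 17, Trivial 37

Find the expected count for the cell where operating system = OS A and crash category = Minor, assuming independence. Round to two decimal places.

17.72

Row total (OS A) = 68; column total (Minor) = 49; grand total N = 188.
Expected count = (row total × column total) / N = 68 × 49 / 188 = 17.72.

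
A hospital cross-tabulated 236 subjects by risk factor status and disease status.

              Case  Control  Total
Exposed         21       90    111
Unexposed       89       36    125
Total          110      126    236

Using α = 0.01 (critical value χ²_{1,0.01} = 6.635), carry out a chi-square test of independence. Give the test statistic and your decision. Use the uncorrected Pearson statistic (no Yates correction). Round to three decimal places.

64.576; reject H₀

Grand total N = 236.
Expected counts (row total × column total / N):
  Exposed, Case: 111×110/236 = 51.7373
  Exposed, Control: 111×126/236 = 59.2627
  Unexposed, Case: 125×110/236 = 58.2627
  Unexposed, Control: 125×126/236 = 66.7373
Contributions (O − E)²/E:
  (21 − 51.7373)²/51.7373 = 18.2611
  (90 − 59.2627)²/59.2627 = 15.9423
  (89 − 58.2627)²/58.2627 = 16.2159
  (36 − 66.7373)²/66.7373 = 14.1567
χ² = 18.2611 + 15.9423 + 16.2159 + 14.1567 = 64.576
df = (2−1)(2−1) = 1. Since 64.576 > 6.635, reject the null hypothesis of independence at α = 0.01.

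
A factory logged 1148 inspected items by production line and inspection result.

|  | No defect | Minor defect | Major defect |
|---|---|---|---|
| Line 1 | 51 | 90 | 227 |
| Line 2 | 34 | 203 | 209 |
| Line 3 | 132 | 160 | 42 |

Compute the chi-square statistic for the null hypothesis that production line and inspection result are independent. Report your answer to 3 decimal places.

247.457

Row totals: 368, 446, 334. Column totals: 217, 453, 478. Grand total N = 1148.
Expected counts (row total × column total / N):
  Line 1, No defect: 368×217/1148 = 69.56098
  Line 1, Minor defect: 368×453/1148 = 145.21254
  Line 1, Major defect: 368×478/1148 = 153.22648
  Line 2, No defect: 446×217/1148 = 84.30488
  Line 2, Minor defect: 446×453/1148 = 175.99129
  Line 2, Major defect: 446×478/1148 = 185.70383
  Line 3, No defect: 334×217/1148 = 63.13415
  Line 3, Minor defect: 334×453/1148 = 131.79617
  Line 3, Major defect: 334×478/1148 = 139.06969
Contributions (O − E)²/E:
  (51 − 69.56098)²/69.56098 = 4.9526
  (90 − 145.21254)²/145.21254 = 20.9928
  (227 − 153.22648)²/153.22648 = 35.5195
  (34 − 84.30488)²/84.30488 = 30.0170
  (203 − 175.99129)²/175.99129 = 4.1449
  (209 − 185.70383)²/185.70383 = 2.9225
  (132 − 63.13415)²/63.13415 = 75.1179
  (160 − 131.79617)²/131.79617 = 6.0355
  (42 − 139.06969)²/139.06969 = 67.7540
χ² = 4.9526 + 20.9928 + 35.5195 + 30.0170 + 4.1449 + 2.9225 + 75.1179 + 6.0355 + 67.7540 = 247.457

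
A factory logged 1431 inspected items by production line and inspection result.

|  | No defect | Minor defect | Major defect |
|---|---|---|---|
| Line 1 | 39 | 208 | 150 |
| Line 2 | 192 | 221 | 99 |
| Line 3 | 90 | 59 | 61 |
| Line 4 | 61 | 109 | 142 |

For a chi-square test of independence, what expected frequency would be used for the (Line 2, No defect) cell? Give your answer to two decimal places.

Row total (Line 2) = 512; column total (No defect) = 382; grand total N = 1431.
Expected count = (row total × column total) / N = 512 × 382 / 1431 = 136.68.

136.68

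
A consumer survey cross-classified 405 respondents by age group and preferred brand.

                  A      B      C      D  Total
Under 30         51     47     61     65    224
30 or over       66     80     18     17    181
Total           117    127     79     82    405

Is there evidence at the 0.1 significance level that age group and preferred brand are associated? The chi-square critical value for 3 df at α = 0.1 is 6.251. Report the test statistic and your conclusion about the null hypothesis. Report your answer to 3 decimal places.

58.090; reject H₀

Grand total N = 405.
Expected counts (row total × column total / N):
  Under 30, A: 224×117/405 = 64.7111
  Under 30, B: 224×127/405 = 70.2420
  Under 30, C: 224×79/405 = 43.6938
  Under 30, D: 224×82/405 = 45.3531
  30 or over, A: 181×117/405 = 52.2889
  30 or over, B: 181×127/405 = 56.7580
  30 or over, C: 181×79/405 = 35.3062
  30 or over, D: 181×82/405 = 36.6469
Contributions (O − E)²/E:
  (51 − 64.7111)²/64.7111 = 2.9051
  (47 − 70.2420)²/70.2420 = 7.6904
  (61 − 43.6938)²/43.6938 = 6.8546
  (65 − 45.3531)²/45.3531 = 8.5110
  (66 − 52.2889)²/52.2889 = 3.5953
  (80 − 56.7580)²/56.7580 = 9.5174
  (18 − 35.3062)²/35.3062 = 8.4831
  (17 − 36.6469)²/36.6469 = 10.5330
χ² = 2.9051 + 7.6904 + 6.8546 + 8.5110 + 3.5953 + 9.5174 + 8.4831 + 10.5330 = 58.090
df = (2−1)(4−1) = 3. Since 58.090 > 6.251, reject the null hypothesis of independence at α = 0.1.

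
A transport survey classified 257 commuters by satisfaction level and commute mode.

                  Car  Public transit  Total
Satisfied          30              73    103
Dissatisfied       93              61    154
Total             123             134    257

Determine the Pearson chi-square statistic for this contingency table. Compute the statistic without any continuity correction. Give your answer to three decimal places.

Grand total N = 257.
Expected counts (row total × column total / N):
  Satisfied, Car: 103×123/257 = 49.2957
  Satisfied, Public transit: 103×134/257 = 53.7043
  Dissatisfied, Car: 154×123/257 = 73.7043
  Dissatisfied, Public transit: 154×134/257 = 80.2957
Contributions (O − E)²/E:
  (30 − 49.2957)²/49.2957 = 7.5529
  (73 − 53.7043)²/53.7043 = 6.9329
  (93 − 73.7043)²/73.7043 = 5.0516
  (61 − 80.2957)²/80.2957 = 4.6369
χ² = 7.5529 + 6.9329 + 5.0516 + 4.6369 = 24.174

24.174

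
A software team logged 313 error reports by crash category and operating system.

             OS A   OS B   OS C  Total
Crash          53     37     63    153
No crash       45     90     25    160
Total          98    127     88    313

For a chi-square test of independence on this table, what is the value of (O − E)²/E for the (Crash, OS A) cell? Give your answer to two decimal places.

0.54

Row total (Crash) = 153; column total (OS A) = 98; N = 313.
Expected count E = 153 × 98 / 313 = 47.904.
Contribution = (O − E)²/E = (53 − 47.904)² / 47.904 = 0.54.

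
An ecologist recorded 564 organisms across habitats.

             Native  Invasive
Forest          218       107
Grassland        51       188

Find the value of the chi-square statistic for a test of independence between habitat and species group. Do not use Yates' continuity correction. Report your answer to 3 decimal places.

Row totals: 325, 239. Column totals: 269, 295. Grand total N = 564.
Expected counts (row total × column total / N):
  Forest, Native: 325×269/564 = 155.0089
  Forest, Invasive: 325×295/564 = 169.9911
  Grassland, Native: 239×269/564 = 113.9911
  Grassland, Invasive: 239×295/564 = 125.0089
Contributions (O − E)²/E:
  (218 − 155.0089)²/155.0089 = 25.5977
  (107 − 169.9911)²/169.9911 = 23.3417
  (51 − 113.9911)²/113.9911 = 34.8087
  (188 − 125.0089)²/125.0089 = 31.7408
χ² = 25.5977 + 23.3417 + 34.8087 + 31.7408 = 115.489

115.489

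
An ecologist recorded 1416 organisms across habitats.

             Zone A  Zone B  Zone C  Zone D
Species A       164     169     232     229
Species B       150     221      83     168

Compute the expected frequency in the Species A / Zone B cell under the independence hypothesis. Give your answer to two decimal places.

218.69

Row total (Species A) = 794; column total (Zone B) = 390; grand total N = 1416.
Expected count = (row total × column total) / N = 794 × 390 / 1416 = 218.69.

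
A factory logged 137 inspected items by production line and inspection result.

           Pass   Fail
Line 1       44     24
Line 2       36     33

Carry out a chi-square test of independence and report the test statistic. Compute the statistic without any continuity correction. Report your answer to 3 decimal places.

Row totals: 68, 69. Column totals: 80, 57. Grand total N = 137.
Expected counts (row total × column total / N):
  Line 1, Pass: 68×80/137 = 39.7080
  Line 1, Fail: 68×57/137 = 28.2920
  Line 2, Pass: 69×80/137 = 40.2920
  Line 2, Fail: 69×57/137 = 28.7080
Contributions (O − E)²/E:
  (44 − 39.7080)²/39.7080 = 0.4639
  (24 − 28.2920)²/28.2920 = 0.6511
  (36 − 40.2920)²/40.2920 = 0.4572
  (33 − 28.7080)²/28.7080 = 0.6417
χ² = 0.4639 + 0.6511 + 0.4572 + 0.6417 = 2.214

2.214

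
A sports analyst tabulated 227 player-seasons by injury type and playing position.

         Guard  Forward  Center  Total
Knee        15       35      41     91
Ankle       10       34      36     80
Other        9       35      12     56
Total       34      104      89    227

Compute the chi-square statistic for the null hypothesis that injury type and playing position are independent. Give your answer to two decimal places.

11.17

Grand total N = 227.
Expected counts (row total × column total / N):
  Knee, Guard: 91×34/227 = 13.630
  Knee, Forward: 91×104/227 = 41.692
  Knee, Center: 91×89/227 = 35.678
  Ankle, Guard: 80×34/227 = 11.982
  Ankle, Forward: 80×104/227 = 36.652
  Ankle, Center: 80×89/227 = 31.366
  Other, Guard: 56×34/227 = 8.388
  Other, Forward: 56×104/227 = 25.656
  Other, Center: 56×89/227 = 21.956
Contributions (O − E)²/E:
  (15 − 13.630)²/13.630 = 0.1377
  (35 − 41.692)²/41.692 = 1.0741
  (41 − 35.678)²/35.678 = 0.7939
  (10 − 11.982)²/11.982 = 0.3279
  (34 − 36.652)²/36.652 = 0.1919
  (36 − 31.366)²/31.366 = 0.6846
  (9 − 8.388)²/8.388 = 0.0447
  (35 − 25.656)²/25.656 = 3.4031
  (12 − 21.956)²/21.956 = 4.5146
χ² = 0.1377 + 1.0741 + 0.7939 + 0.3279 + 0.1919 + 0.6846 + 0.0447 + 3.4031 + 4.5146 = 11.17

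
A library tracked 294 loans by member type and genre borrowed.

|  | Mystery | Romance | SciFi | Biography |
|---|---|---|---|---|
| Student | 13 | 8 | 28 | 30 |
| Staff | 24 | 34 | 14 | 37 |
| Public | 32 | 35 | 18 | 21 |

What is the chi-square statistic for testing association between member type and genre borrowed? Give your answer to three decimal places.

Row totals: 79, 109, 106. Column totals: 69, 77, 60, 88. Grand total N = 294.
Expected counts (row total × column total / N):
  Student, Mystery: 79×69/294 = 18.5408
  Student, Romance: 79×77/294 = 20.6905
  Student, SciFi: 79×60/294 = 16.1224
  Student, Biography: 79×88/294 = 23.6463
  Staff, Mystery: 109×69/294 = 25.5816
  Staff, Romance: 109×77/294 = 28.5476
  Staff, SciFi: 109×60/294 = 22.2449
  Staff, Biography: 109×88/294 = 32.6259
  Public, Mystery: 106×69/294 = 24.8776
  Public, Romance: 106×77/294 = 27.7619
  Public, SciFi: 106×60/294 = 21.6327
  Public, Biography: 106×88/294 = 31.7279
Contributions (O − E)²/E:
  (13 − 18.5408)²/18.5408 = 1.6558
  (8 − 20.6905)²/20.6905 = 7.7837
  (28 − 16.1224)²/16.1224 = 8.7504
  (30 − 23.6463)²/23.6463 = 1.7072
  (24 − 25.5816)²/25.5816 = 0.0978
  (34 − 28.5476)²/28.5476 = 1.0414
  (14 − 22.2449)²/22.2449 = 3.0559
  (37 − 32.6259)²/32.6259 = 0.5864
  (32 − 24.8776)²/24.8776 = 2.0391
  (35 − 27.7619)²/27.7619 = 1.8871
  (18 − 21.6327)²/21.6327 = 0.6100
  (21 − 31.7279)²/31.7279 = 3.6273
χ² = 1.6558 + 7.7837 + 8.7504 + 1.7072 + 0.0978 + 1.0414 + 3.0559 + 0.5864 + 2.0391 + 1.8871 + 0.6100 + 3.6273 = 32.842

32.842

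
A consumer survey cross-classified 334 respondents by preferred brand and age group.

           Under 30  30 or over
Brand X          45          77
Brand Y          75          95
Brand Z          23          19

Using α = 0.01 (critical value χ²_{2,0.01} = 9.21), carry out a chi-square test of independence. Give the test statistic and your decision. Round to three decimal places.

Row totals: 122, 170, 42. Column totals: 143, 191. Grand total N = 334.
Expected counts (row total × column total / N):
  Brand X, Under 30: 122×143/334 = 52.2335
  Brand X, 30 or over: 122×191/334 = 69.7665
  Brand Y, Under 30: 170×143/334 = 72.7844
  Brand Y, 30 or over: 170×191/334 = 97.2156
  Brand Z, Under 30: 42×143/334 = 17.9820
  Brand Z, 30 or over: 42×191/334 = 24.0180
Contributions (O − E)²/E:
  (45 − 52.2335)²/52.2335 = 1.0017
  (77 − 69.7665)²/69.7665 = 0.7500
  (75 − 72.7844)²/72.7844 = 0.0674
  (95 − 97.2156)²/97.2156 = 0.0505
  (23 − 17.9820)²/17.9820 = 1.4003
  (19 − 24.0180)²/24.0180 = 1.0484
χ² = 1.0017 + 0.7500 + 0.0674 + 0.0505 + 1.4003 + 1.0484 = 4.318
df = (3−1)(2−1) = 2. Since 4.318 < 9.21, fail to reject the null hypothesis of independence at α = 0.01.

4.318; fail to reject H₀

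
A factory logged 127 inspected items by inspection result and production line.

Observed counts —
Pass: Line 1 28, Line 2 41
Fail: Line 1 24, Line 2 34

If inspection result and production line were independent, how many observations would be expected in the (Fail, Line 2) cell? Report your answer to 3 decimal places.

Row total (Fail) = 58; column total (Line 2) = 75; grand total N = 127.
Expected count = (row total × column total) / N = 58 × 75 / 127 = 34.252.

34.252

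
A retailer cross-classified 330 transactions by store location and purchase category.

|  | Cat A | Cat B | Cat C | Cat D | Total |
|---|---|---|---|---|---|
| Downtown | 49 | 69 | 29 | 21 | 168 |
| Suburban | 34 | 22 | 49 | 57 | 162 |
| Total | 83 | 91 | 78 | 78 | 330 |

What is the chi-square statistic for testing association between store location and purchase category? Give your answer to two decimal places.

48.64

Grand total N = 330.
Expected counts (row total × column total / N):
  Downtown, Cat A: 168×83/330 = 42.255
  Downtown, Cat B: 168×91/330 = 46.327
  Downtown, Cat C: 168×78/330 = 39.709
  Downtown, Cat D: 168×78/330 = 39.709
  Suburban, Cat A: 162×83/330 = 40.745
  Suburban, Cat B: 162×91/330 = 44.673
  Suburban, Cat C: 162×78/330 = 38.291
  Suburban, Cat D: 162×78/330 = 38.291
Contributions (O − E)²/E:
  (49 − 42.255)²/42.255 = 1.0767
  (69 − 46.327)²/46.327 = 11.0964
  (29 − 39.709)²/39.709 = 2.8881
  (21 − 39.709)²/39.709 = 8.8148
  (34 − 40.745)²/40.745 = 1.1166
  (22 − 44.673)²/44.673 = 11.5073
  (49 − 38.291)²/38.291 = 2.9950
  (57 − 38.291)²/38.291 = 9.1412
χ² = 1.0767 + 11.0964 + 2.8881 + 8.8148 + 1.1166 + 11.5073 + 2.9950 + 9.1412 = 48.64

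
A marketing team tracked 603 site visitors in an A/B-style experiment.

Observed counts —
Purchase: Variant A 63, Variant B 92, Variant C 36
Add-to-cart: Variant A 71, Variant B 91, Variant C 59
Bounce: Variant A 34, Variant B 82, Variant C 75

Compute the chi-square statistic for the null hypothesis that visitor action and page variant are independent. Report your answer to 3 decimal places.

25.786

Row totals: 191, 221, 191. Column totals: 168, 265, 170. Grand total N = 603.
Expected counts (row total × column total / N):
  Purchase, Variant A: 191×168/603 = 53.2139
  Purchase, Variant B: 191×265/603 = 83.9386
  Purchase, Variant C: 191×170/603 = 53.8474
  Add-to-cart, Variant A: 221×168/603 = 61.5721
  Add-to-cart, Variant B: 221×265/603 = 97.1227
  Add-to-cart, Variant C: 221×170/603 = 62.3051
  Bounce, Variant A: 191×168/603 = 53.2139
  Bounce, Variant B: 191×265/603 = 83.9386
  Bounce, Variant C: 191×170/603 = 53.8474
Contributions (O − E)²/E:
  (63 − 53.2139)²/53.2139 = 1.7997
  (92 − 83.9386)²/83.9386 = 0.7742
  (36 − 53.8474)²/53.8474 = 5.9154
  (71 − 61.5721)²/61.5721 = 1.4436
  (91 − 97.1227)²/97.1227 = 0.3860
  (59 − 62.3051)²/62.3051 = 0.1753
  (34 − 53.2139)²/53.2139 = 6.9375
  (82 − 83.9386)²/83.9386 = 0.0448
  (75 − 53.8474)²/53.8474 = 8.3093
χ² = 1.7997 + 0.7742 + 5.9154 + 1.4436 + 0.3860 + 0.1753 + 6.9375 + 0.0448 + 8.3093 = 25.786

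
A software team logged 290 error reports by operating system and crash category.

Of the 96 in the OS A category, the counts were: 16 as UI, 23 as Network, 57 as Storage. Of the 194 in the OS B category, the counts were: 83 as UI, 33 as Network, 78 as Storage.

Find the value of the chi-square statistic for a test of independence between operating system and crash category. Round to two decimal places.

19.51

Row totals: 96, 194. Column totals: 99, 56, 135. Grand total N = 290.
Expected counts (row total × column total / N):
  OS A, UI: 96×99/290 = 32.772
  OS A, Network: 96×56/290 = 18.538
  OS A, Storage: 96×135/290 = 44.690
  OS B, UI: 194×99/290 = 66.228
  OS B, Network: 194×56/290 = 37.462
  OS B, Storage: 194×135/290 = 90.310
Contributions (O − E)²/E:
  (16 − 32.772)²/32.772 = 8.5835
  (23 − 18.538)²/18.538 = 1.0740
  (57 − 44.690)²/44.690 = 3.3908
  (83 − 66.228)²/66.228 = 4.2474
  (33 − 37.462)²/37.462 = 0.5315
  (78 − 90.310)²/90.310 = 1.6780
χ² = 8.5835 + 1.0740 + 3.3908 + 4.2474 + 0.5315 + 1.6780 = 19.51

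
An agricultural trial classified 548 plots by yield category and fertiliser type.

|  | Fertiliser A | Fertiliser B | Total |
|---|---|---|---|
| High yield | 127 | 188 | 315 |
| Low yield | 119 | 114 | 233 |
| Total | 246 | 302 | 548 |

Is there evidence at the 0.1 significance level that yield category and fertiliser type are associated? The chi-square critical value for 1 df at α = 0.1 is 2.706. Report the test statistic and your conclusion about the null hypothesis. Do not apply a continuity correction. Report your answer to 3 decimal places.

Grand total N = 548.
Expected counts (row total × column total / N):
  High yield, Fertiliser A: 315×246/548 = 141.4051
  High yield, Fertiliser B: 315×302/548 = 173.5949
  Low yield, Fertiliser A: 233×246/548 = 104.5949
  Low yield, Fertiliser B: 233×302/548 = 128.4051
Contributions (O − E)²/E:
  (127 − 141.4051)²/141.4051 = 1.4675
  (188 − 173.5949)²/173.5949 = 1.1954
  (119 − 104.5949)²/104.5949 = 1.9839
  (114 − 128.4051)²/128.4051 = 1.6160
χ² = 1.4675 + 1.1954 + 1.9839 + 1.6160 = 6.263
df = (2−1)(2−1) = 1. Since 6.263 > 2.706, reject the null hypothesis of independence at α = 0.1.

6.263; reject H₀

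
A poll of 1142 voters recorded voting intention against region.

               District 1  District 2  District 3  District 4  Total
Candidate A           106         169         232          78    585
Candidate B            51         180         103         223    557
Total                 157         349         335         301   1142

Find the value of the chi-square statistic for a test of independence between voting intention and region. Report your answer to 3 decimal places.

Grand total N = 1142.
Expected counts (row total × column total / N):
  Candidate A, District 1: 585×157/1142 = 80.4247
  Candidate A, District 2: 585×349/1142 = 178.7785
  Candidate A, District 3: 585×335/1142 = 171.6068
  Candidate A, District 4: 585×301/1142 = 154.1900
  Candidate B, District 1: 557×157/1142 = 76.5753
  Candidate B, District 2: 557×349/1142 = 170.2215
  Candidate B, District 3: 557×335/1142 = 163.3932
  Candidate B, District 4: 557×301/1142 = 146.8100
Contributions (O − E)²/E:
  (106 − 80.4247)²/80.4247 = 8.1330
  (169 − 178.7785)²/178.7785 = 0.5348
  (232 − 171.6068)²/171.6068 = 21.2540
  (78 − 154.1900)²/154.1900 = 37.6478
  (51 − 76.5753)²/76.5753 = 8.5419
  (180 − 170.2215)²/170.2215 = 0.5617
  (103 − 163.3932)²/163.3932 = 22.3225
  (223 − 146.8100)²/146.8100 = 39.5403
χ² = 8.1330 + 0.5348 + 21.2540 + 37.6478 + 8.5419 + 0.5617 + 22.3225 + 39.5403 = 138.536

138.536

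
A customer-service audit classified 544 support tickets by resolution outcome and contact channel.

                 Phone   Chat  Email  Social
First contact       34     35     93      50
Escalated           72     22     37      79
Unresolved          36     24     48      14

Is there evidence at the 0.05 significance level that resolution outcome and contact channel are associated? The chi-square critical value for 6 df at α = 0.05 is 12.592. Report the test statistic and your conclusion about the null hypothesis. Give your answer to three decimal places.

Row totals: 212, 210, 122. Column totals: 142, 81, 178, 143. Grand total N = 544.
Expected counts (row total × column total / N):
  First contact, Phone: 212×142/544 = 55.3382
  First contact, Chat: 212×81/544 = 31.5662
  First contact, Email: 212×178/544 = 69.3676
  First contact, Social: 212×143/544 = 55.7279
  Escalated, Phone: 210×142/544 = 54.8162
  Escalated, Chat: 210×81/544 = 31.2684
  Escalated, Email: 210×178/544 = 68.7132
  Escalated, Social: 210×143/544 = 55.2022
  Unresolved, Phone: 122×142/544 = 31.8456
  Unresolved, Chat: 122×81/544 = 18.1654
  Unresolved, Email: 122×178/544 = 39.9191
  Unresolved, Social: 122×143/544 = 32.0699
Contributions (O − E)²/E:
  (34 − 55.3382)²/55.3382 = 8.2279
  (35 − 31.5662)²/31.5662 = 0.3735
  (93 − 69.3676)²/69.3676 = 8.0512
  (50 − 55.7279)²/55.7279 = 0.5887
  (72 − 54.8162)²/54.8162 = 5.3868
  (22 − 31.2684)²/31.2684 = 2.7473
  (37 − 68.7132)²/68.7132 = 14.6366
  (79 − 55.2022)²/55.2022 = 10.2593
  (36 − 31.8456)²/31.8456 = 0.5420
  (24 − 18.1654)²/18.1654 = 1.8740
  (48 − 39.9191)²/39.9191 = 1.6358
  (14 − 32.0699)²/32.0699 = 10.1815
χ² = 8.2279 + 0.3735 + 8.0512 + 0.5887 + 5.3868 + 2.7473 + 14.6366 + 10.2593 + 0.5420 + 1.8740 + 1.6358 + 10.1815 = 64.505
df = (3−1)(4−1) = 6. Since 64.505 > 12.592, reject the null hypothesis of independence at α = 0.05.

64.505; reject H₀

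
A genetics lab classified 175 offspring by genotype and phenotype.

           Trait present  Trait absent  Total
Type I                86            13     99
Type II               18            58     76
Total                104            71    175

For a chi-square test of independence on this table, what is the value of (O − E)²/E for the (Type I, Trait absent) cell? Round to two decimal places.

Row total (Type I) = 99; column total (Trait absent) = 71; N = 175.
Expected count E = 99 × 71 / 175 = 40.166.
Contribution = (O − E)²/E = (13 − 40.166)² / 40.166 = 18.37.

18.37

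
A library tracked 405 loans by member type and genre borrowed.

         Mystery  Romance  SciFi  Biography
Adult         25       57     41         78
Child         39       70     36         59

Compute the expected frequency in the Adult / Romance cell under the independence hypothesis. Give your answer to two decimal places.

63.03

Row total (Adult) = 201; column total (Romance) = 127; grand total N = 405.
Expected count = (row total × column total) / N = 201 × 127 / 405 = 63.03.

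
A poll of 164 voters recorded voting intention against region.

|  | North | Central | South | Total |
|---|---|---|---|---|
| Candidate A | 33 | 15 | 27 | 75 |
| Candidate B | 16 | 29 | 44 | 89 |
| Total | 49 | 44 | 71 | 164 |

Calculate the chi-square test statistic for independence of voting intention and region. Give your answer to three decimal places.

13.325

Grand total N = 164.
Expected counts (row total × column total / N):
  Candidate A, North: 75×49/164 = 22.4085
  Candidate A, Central: 75×44/164 = 20.1220
  Candidate A, South: 75×71/164 = 32.4695
  Candidate B, North: 89×49/164 = 26.5915
  Candidate B, Central: 89×44/164 = 23.8780
  Candidate B, South: 89×71/164 = 38.5305
Contributions (O − E)²/E:
  (33 − 22.4085)²/22.4085 = 5.0061
  (15 − 20.1220)²/20.1220 = 1.3038
  (27 − 32.4695)²/32.4695 = 0.9213
  (16 − 26.5915)²/26.5915 = 4.2186
  (29 − 23.8780)²/23.8780 = 1.0987
  (44 − 38.5305)²/38.5305 = 0.7764
χ² = 5.0061 + 1.3038 + 0.9213 + 4.2186 + 1.0987 + 0.7764 = 13.325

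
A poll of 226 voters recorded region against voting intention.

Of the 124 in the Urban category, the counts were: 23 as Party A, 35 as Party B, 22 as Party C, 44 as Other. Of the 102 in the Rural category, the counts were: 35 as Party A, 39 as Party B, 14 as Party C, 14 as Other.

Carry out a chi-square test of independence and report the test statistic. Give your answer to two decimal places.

Row totals: 124, 102. Column totals: 58, 74, 36, 58. Grand total N = 226.
Expected counts (row total × column total / N):
  Urban, Party A: 124×58/226 = 31.823
  Urban, Party B: 124×74/226 = 40.602
  Urban, Party C: 124×36/226 = 19.752
  Urban, Other: 124×58/226 = 31.823
  Rural, Party A: 102×58/226 = 26.177
  Rural, Party B: 102×74/226 = 33.398
  Rural, Party C: 102×36/226 = 16.248
  Rural, Other: 102×58/226 = 26.177
Contributions (O − E)²/E:
  (23 − 31.823)²/31.823 = 2.4462
  (35 − 40.602)²/40.602 = 0.7729
  (22 − 19.752)²/19.752 = 0.2558
  (44 − 31.823)²/31.823 = 4.6595
  (35 − 26.177)²/26.177 = 2.9738
  (39 − 33.398)²/33.398 = 0.9396
  (14 − 16.248)²/16.248 = 0.3110
  (14 − 26.177)²/26.177 = 5.6645
χ² = 2.4462 + 0.7729 + 0.2558 + 4.6595 + 2.9738 + 0.9396 + 0.3110 + 5.6645 = 18.02

18.02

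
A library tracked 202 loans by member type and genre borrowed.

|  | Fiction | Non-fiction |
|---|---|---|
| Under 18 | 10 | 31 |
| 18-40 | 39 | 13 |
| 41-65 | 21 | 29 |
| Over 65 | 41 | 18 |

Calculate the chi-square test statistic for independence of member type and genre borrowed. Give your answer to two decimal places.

Row totals: 41, 52, 50, 59. Column totals: 111, 91. Grand total N = 202.
Expected counts (row total × column total / N):
  Under 18, Fiction: 41×111/202 = 22.530
  Under 18, Non-fiction: 41×91/202 = 18.470
  18-40, Fiction: 52×111/202 = 28.574
  18-40, Non-fiction: 52×91/202 = 23.426
  41-65, Fiction: 50×111/202 = 27.475
  41-65, Non-fiction: 50×91/202 = 22.525
  Over 65, Fiction: 59×111/202 = 32.421
  Over 65, Non-fiction: 59×91/202 = 26.579
Contributions (O − E)²/E:
  (10 − 22.530)²/22.530 = 6.9685
  (31 − 18.470)²/18.470 = 8.5003
  (39 − 28.574)²/28.574 = 3.8042
  (13 − 23.426)²/23.426 = 4.6402
  (21 − 27.475)²/27.475 = 1.5260
  (29 − 22.525)²/22.525 = 1.8613
  (41 − 32.421)²/32.421 = 2.2701
  (18 − 26.579)²/26.579 = 2.7691
χ² = 6.9685 + 8.5003 + 3.8042 + 4.6402 + 1.5260 + 1.8613 + 2.2701 + 2.7691 = 32.34

32.34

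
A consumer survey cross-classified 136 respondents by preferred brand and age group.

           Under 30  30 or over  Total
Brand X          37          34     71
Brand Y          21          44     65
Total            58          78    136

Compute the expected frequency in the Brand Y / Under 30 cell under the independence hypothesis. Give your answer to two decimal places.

27.72

Row total (Brand Y) = 65; column total (Under 30) = 58; grand total N = 136.
Expected count = (row total × column total) / N = 65 × 58 / 136 = 27.72.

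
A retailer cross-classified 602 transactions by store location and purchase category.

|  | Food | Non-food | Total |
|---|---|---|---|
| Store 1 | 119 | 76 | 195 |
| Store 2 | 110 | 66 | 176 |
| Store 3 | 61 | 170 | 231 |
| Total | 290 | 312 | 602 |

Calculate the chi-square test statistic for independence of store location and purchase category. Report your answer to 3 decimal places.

71.206

Grand total N = 602.
Expected counts (row total × column total / N):
  Store 1, Food: 195×290/602 = 93.9369
  Store 1, Non-food: 195×312/602 = 101.0631
  Store 2, Food: 176×290/602 = 84.7841
  Store 2, Non-food: 176×312/602 = 91.2159
  Store 3, Food: 231×290/602 = 111.2791
  Store 3, Non-food: 231×312/602 = 119.7209
Contributions (O − E)²/E:
  (119 − 93.9369)²/93.9369 = 6.6870
  (76 − 101.0631)²/101.0631 = 6.2155
  (110 − 84.7841)²/84.7841 = 7.4995
  (66 − 91.2159)²/91.2159 = 6.9707
  (61 − 111.2791)²/111.2791 = 22.7175
  (170 − 119.7209)²/119.7209 = 21.1157
χ² = 6.6870 + 6.2155 + 7.4995 + 6.9707 + 22.7175 + 21.1157 = 71.206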